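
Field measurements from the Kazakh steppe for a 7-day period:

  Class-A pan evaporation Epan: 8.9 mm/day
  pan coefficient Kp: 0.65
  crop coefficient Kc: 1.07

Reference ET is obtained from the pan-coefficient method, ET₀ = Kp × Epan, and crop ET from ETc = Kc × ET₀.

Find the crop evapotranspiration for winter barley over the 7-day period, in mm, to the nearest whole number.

43 mm

ET₀ = 0.65 × 8.9 = 5.7850 mm/d
ETc = Kc × ET₀ = 1.07 × 5.7850 = 6.1900 mm/d
Over 7 days: 6.1900 × 7 = 43.330 mm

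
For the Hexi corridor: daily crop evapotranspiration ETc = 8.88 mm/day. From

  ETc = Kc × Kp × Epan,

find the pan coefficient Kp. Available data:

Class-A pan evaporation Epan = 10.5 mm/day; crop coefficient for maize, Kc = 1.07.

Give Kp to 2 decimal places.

0.79

ETc = Kc × Kp × Epan  ⇒  Kp = ETc / (Kc × Epan)
Kp = 8.88 / (1.07 × 10.5) = 8.88 / 11.235 = 0.7904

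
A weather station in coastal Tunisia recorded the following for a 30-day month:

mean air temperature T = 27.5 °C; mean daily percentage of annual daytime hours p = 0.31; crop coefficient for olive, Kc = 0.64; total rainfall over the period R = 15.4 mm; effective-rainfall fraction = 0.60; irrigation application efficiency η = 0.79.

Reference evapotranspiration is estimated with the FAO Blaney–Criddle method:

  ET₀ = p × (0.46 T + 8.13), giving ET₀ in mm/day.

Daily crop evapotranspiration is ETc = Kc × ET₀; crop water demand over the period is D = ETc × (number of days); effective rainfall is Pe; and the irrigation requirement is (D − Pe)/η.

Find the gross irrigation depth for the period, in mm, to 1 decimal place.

ET₀ = 0.31 × (0.46 × 27.5 + 8.13) = 0.31 × 20.780 = 6.4418 mm/d
ETc = Kc × ET₀ = 0.64 × 6.4418 = 4.1228 mm/d
Crop demand D = ETc × 30 d = 4.1228 × 30 = 123.684 mm
Pe = 0.60 × 15.4 = 9.240 mm
D − Pe = 123.684 − 9.240 = 114.444 mm
Gross irrigation = 114.444 / 0.79 = 144.866 mm

144.9 mm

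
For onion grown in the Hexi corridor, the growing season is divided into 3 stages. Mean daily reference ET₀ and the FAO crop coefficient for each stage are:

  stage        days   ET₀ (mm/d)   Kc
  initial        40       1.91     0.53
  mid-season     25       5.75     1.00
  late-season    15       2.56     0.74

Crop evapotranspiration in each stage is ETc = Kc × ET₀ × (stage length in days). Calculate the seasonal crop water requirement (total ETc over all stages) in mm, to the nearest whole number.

initial: 0.53 × 1.91 × 40 = 40.49 mm
mid-season: 1.00 × 5.75 × 25 = 143.75 mm
late-season: 0.74 × 2.56 × 15 = 28.42 mm
Seasonal total = 212.66 mm

213 mm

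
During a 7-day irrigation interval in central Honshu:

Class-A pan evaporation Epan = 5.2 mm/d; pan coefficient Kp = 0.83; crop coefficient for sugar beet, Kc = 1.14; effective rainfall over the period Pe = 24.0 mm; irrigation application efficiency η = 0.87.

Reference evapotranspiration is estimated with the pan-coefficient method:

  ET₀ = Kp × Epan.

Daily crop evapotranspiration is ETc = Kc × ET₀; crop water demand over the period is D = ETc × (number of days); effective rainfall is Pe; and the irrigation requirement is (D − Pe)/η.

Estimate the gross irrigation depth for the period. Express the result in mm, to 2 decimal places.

ET₀ = 0.83 × 5.2 = 4.3160 mm/d
ETc = Kc × ET₀ = 1.14 × 4.3160 = 4.9202 mm/d
Crop demand D = ETc × 7 d = 4.9202 × 7 = 34.441 mm
D − Pe = 34.441 − 24.0 = 10.441 mm
Gross irrigation = 10.441 / 0.87 = 12.001 mm

12.00 mm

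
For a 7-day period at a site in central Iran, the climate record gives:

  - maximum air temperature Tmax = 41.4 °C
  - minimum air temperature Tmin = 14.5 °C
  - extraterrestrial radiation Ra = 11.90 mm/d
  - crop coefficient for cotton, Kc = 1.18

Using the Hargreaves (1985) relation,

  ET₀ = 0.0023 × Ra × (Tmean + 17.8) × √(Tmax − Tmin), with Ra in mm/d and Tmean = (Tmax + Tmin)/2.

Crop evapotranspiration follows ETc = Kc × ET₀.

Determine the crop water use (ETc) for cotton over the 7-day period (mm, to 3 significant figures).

Tmean = (41.4 + 14.5)/2 = 27.95 °C
ET₀ = 0.0023 × 11.90 × (27.95 + 17.8) × √26.9 = 0.0023 × 11.90 × 45.75 × 5.1865 = 6.4944 mm/d
ETc = Kc × ET₀ = 1.18 × 6.4944 = 7.6634 mm/d
Over 7 days: 7.6634 × 7 = 53.644 mm

53.6 mm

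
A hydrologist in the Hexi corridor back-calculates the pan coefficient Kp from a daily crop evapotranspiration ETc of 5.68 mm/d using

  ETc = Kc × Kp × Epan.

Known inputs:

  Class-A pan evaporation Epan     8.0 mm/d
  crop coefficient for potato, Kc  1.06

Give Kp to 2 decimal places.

ETc = Kc × Kp × Epan  ⇒  Kp = ETc / (Kc × Epan)
Kp = 5.68 / (1.06 × 8.0) = 5.68 / 8.480 = 0.6698

0.67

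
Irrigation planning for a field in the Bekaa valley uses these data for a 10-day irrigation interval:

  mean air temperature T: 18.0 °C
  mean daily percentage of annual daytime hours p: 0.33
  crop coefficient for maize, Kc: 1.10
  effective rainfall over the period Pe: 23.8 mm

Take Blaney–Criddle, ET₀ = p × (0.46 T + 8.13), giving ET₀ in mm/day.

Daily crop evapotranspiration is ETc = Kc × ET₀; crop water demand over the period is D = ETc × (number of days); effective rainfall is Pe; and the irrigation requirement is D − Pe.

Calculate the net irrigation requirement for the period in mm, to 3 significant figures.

ET₀ = 0.33 × (0.46 × 18.0 + 8.13) = 0.33 × 16.410 = 5.4153 mm/d
ETc = Kc × ET₀ = 1.10 × 5.4153 = 5.9568 mm/d
Crop demand D = ETc × 10 d = 5.9568 × 10 = 59.568 mm
D − Pe = 59.568 − 23.8 = 35.768 mm

35.8 mm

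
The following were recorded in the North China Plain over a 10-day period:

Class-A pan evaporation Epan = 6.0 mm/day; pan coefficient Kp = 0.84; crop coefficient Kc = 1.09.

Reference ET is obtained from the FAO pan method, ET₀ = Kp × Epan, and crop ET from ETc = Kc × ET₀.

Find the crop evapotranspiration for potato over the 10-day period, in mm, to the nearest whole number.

55 mm

ET₀ = 0.84 × 6.0 = 5.0400 mm/d
ETc = Kc × ET₀ = 1.09 × 5.0400 = 5.4936 mm/d
Over 10 days: 5.4936 × 10 = 54.936 mm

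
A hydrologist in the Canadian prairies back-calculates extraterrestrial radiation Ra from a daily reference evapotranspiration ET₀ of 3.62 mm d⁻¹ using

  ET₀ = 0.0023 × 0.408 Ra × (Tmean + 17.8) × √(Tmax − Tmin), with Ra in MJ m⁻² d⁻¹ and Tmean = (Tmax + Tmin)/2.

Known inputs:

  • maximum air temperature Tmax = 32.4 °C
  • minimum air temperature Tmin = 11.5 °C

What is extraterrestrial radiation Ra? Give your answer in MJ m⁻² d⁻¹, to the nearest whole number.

21 MJ m⁻² d⁻¹

Tmean = (32.4+11.5)/2 = 21.95 °C; ΔT = 20.9
Ra = ET₀ / [0.0023 × 0.408 × (Tmean+17.8) × √ΔT]
   = 3.62 / (0.0023 × 0.408 × 39.75 × 4.5717) = 21.228 MJ m⁻² d⁻¹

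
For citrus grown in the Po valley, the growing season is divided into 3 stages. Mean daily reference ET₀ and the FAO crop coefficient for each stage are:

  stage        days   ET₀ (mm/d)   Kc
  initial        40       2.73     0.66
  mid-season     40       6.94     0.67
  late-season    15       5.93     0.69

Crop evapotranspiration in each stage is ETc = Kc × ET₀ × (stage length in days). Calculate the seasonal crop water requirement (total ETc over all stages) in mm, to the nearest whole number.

319 mm

initial: 0.66 × 2.73 × 40 = 72.07 mm
mid-season: 0.67 × 6.94 × 40 = 185.99 mm
late-season: 0.69 × 5.93 × 15 = 61.38 mm
Seasonal total = 319.44 mm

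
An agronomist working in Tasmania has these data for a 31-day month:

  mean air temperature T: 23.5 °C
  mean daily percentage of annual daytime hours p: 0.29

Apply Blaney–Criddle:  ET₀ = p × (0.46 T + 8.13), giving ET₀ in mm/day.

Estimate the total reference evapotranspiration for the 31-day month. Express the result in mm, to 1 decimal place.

ET₀ = 0.29 × (0.46 × 23.5 + 8.13) = 0.29 × 18.940 = 5.4926 mm/d
Monthly total = 5.4926 × 31 = 170.271 mm

170.3 mm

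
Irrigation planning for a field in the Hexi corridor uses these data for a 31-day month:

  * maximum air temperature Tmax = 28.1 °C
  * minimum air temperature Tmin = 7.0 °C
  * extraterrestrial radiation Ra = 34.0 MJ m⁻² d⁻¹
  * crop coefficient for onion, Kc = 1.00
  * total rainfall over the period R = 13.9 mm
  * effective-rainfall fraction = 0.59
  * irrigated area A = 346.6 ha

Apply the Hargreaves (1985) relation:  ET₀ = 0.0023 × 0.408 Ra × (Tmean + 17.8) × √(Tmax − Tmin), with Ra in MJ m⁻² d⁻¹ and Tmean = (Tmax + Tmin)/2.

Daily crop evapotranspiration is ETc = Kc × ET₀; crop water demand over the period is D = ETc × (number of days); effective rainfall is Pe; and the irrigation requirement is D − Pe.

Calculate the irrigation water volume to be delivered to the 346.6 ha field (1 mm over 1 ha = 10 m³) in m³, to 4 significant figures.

Tmean = (28.1 + 7.0)/2 = 17.55 °C
0.408 Ra = 0.408 × 34.0 = 13.8720 mm/d equivalent
ET₀ = 0.0023 × 13.8720 × (17.55 + 17.8) × √21.1 = 0.0023 × 13.8720 × 35.35 × 4.5935 = 5.1808 mm/d
ETc = Kc × ET₀ = 1.00 × 5.1808 = 5.1808 mm/d
Crop demand D = ETc × 31 d = 5.1808 × 31 = 160.605 mm
Pe = 0.59 × 13.9 = 8.201 mm
D − Pe = 160.605 − 8.201 = 152.404 mm
Volume = 152.404 mm × 346.6 ha × 10 = 528232.3 m³

528200 m³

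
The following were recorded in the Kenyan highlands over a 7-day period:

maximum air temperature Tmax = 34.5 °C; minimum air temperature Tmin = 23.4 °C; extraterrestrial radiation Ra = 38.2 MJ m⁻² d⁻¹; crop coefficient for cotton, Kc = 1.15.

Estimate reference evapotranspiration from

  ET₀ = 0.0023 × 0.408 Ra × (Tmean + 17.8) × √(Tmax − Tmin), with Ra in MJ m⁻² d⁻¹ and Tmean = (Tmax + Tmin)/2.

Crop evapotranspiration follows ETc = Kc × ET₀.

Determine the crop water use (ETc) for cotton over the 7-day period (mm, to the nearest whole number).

Tmean = (34.5 + 23.4)/2 = 28.95 °C
0.408 Ra = 0.408 × 38.2 = 15.5856 mm/d equivalent
ET₀ = 0.0023 × 15.5856 × (28.95 + 17.8) × √11.1 = 0.0023 × 15.5856 × 46.75 × 3.3317 = 5.5834 mm/d
ETc = Kc × ET₀ = 1.15 × 5.5834 = 6.4209 mm/d
Over 7 days: 6.4209 × 7 = 44.946 mm

45 mm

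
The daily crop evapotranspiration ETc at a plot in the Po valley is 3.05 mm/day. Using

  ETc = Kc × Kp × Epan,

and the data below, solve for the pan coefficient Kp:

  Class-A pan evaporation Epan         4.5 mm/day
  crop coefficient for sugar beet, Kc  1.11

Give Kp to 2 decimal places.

0.61

ETc = Kc × Kp × Epan  ⇒  Kp = ETc / (Kc × Epan)
Kp = 3.05 / (1.11 × 4.5) = 3.05 / 4.995 = 0.6106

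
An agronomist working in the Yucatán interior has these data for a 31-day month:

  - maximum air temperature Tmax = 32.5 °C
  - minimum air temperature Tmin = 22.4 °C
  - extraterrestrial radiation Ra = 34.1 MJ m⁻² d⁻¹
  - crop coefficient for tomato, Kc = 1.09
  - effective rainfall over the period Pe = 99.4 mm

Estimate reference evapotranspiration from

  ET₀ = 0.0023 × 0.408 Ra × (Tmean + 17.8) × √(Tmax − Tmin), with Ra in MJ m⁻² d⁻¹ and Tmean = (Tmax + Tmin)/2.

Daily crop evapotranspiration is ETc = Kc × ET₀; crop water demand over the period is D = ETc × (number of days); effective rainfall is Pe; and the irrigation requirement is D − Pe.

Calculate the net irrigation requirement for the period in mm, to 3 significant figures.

Tmean = (32.5 + 22.4)/2 = 27.45 °C
0.408 Ra = 0.408 × 34.1 = 13.9128 mm/d equivalent
ET₀ = 0.0023 × 13.9128 × (27.45 + 17.8) × √10.1 = 0.0023 × 13.9128 × 45.25 × 3.1780 = 4.6017 mm/d
ETc = Kc × ET₀ = 1.09 × 4.6017 = 5.0159 mm/d
Crop demand D = ETc × 31 d = 5.0159 × 31 = 155.493 mm
D − Pe = 155.493 − 99.4 = 56.093 mm

56.1 mm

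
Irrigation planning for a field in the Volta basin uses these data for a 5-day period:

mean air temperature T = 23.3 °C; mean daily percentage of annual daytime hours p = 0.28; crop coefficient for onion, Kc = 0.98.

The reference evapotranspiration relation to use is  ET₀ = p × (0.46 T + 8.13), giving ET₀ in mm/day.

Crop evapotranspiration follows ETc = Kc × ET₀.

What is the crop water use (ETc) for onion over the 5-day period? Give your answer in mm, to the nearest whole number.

ET₀ = 0.28 × (0.46 × 23.3 + 8.13) = 0.28 × 18.848 = 5.2774 mm/d
ETc = Kc × ET₀ = 0.98 × 5.2774 = 5.1719 mm/d
Over 5 days: 5.1719 × 5 = 25.860 mm

26 mm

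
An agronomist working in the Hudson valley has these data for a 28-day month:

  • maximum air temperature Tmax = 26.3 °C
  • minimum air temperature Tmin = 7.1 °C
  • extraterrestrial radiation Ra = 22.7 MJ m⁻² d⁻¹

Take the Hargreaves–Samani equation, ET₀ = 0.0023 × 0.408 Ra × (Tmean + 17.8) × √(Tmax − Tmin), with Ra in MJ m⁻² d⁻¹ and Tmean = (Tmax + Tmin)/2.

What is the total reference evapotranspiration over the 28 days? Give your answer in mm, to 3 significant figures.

90.2 mm

Tmean = (26.3 + 7.1)/2 = 16.70 °C
0.408 Ra = 0.408 × 22.7 = 9.2616 mm/d equivalent
ET₀ = 0.0023 × 9.2616 × (16.70 + 17.8) × √19.2 = 0.0023 × 9.2616 × 34.50 × 4.3818 = 3.2202 mm/d
Over 28 days: 3.2202 × 28 = 90.166 mm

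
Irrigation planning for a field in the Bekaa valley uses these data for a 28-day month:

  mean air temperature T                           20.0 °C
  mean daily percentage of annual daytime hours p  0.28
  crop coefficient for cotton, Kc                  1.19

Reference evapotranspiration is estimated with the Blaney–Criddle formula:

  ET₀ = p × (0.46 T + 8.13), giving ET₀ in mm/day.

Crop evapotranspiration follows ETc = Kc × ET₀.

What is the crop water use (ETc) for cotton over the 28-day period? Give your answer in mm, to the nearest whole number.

ET₀ = 0.28 × (0.46 × 20.0 + 8.13) = 0.28 × 17.330 = 4.8524 mm/d
ETc = Kc × ET₀ = 1.19 × 4.8524 = 5.7744 mm/d
Over 28 days: 5.7744 × 28 = 161.683 mm

162 mm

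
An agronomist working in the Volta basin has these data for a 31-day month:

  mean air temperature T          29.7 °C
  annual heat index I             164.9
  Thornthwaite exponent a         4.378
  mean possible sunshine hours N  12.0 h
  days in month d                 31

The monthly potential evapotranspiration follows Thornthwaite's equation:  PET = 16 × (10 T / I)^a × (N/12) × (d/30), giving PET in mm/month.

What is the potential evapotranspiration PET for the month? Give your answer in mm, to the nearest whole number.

217 mm

10T/I = 10 × 29.7 / 164.9 = 1.8011
(10T/I)^a = 1.8011^4.378 = 13.1445
Uncorrected PET = 16 × 13.1445 = 210.312 mm
Correction = (N/12)(d/30) = (12.0/12)(31/30) = 1.0333
PET = 210.312 × 1.0333 = 217.315 mm/month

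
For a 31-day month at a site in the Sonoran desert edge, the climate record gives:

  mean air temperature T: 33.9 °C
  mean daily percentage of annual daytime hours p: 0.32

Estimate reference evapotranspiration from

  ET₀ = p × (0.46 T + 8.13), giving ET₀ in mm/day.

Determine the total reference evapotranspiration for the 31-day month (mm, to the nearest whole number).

ET₀ = 0.32 × (0.46 × 33.9 + 8.13) = 0.32 × 23.724 = 7.5917 mm/d
Monthly total = 7.5917 × 31 = 235.343 mm

235 mm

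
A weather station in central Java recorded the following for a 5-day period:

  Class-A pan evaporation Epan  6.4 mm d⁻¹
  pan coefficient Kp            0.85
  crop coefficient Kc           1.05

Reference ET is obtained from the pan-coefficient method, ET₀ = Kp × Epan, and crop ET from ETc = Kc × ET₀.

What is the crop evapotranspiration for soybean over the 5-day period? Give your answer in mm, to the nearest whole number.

ET₀ = 0.85 × 6.4 = 5.4400 mm/d
ETc = Kc × ET₀ = 1.05 × 5.4400 = 5.7120 mm/d
Over 5 days: 5.7120 × 5 = 28.560 mm

29 mm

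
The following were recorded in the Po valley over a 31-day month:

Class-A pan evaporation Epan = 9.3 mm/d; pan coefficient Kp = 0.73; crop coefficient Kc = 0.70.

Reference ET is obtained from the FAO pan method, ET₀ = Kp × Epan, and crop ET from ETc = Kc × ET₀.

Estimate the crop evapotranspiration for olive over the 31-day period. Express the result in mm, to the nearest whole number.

147 mm

ET₀ = 0.73 × 9.3 = 6.7890 mm/d
ETc = Kc × ET₀ = 0.70 × 6.7890 = 4.7523 mm/d
Over 31 days: 4.7523 × 31 = 147.321 mm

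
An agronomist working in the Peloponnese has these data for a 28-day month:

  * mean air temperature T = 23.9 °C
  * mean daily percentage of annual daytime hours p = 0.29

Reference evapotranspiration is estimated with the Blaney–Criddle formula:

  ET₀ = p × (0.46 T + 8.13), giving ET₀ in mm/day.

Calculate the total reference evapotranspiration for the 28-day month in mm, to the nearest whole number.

ET₀ = 0.29 × (0.46 × 23.9 + 8.13) = 0.29 × 19.124 = 5.5460 mm/d
Monthly total = 5.5460 × 28 = 155.288 mm

155 mm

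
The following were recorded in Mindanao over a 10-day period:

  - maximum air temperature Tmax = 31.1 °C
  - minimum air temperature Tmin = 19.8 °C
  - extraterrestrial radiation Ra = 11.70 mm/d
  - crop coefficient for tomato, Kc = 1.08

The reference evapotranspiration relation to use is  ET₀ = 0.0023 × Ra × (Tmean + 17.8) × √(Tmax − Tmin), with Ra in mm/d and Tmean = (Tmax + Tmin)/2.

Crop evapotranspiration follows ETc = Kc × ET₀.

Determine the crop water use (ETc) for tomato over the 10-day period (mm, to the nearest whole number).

42 mm

Tmean = (31.1 + 19.8)/2 = 25.45 °C
ET₀ = 0.0023 × 11.70 × (25.45 + 17.8) × √11.3 = 0.0023 × 11.70 × 43.25 × 3.3615 = 3.9123 mm/d
ETc = Kc × ET₀ = 1.08 × 3.9123 = 4.2253 mm/d
Over 10 days: 4.2253 × 10 = 42.253 mm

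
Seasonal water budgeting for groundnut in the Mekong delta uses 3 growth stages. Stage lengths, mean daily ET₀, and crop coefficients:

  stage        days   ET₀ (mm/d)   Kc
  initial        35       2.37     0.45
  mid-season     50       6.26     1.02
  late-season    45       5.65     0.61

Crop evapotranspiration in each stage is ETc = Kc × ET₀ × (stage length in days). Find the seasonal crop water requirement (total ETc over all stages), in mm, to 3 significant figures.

initial: 0.45 × 2.37 × 35 = 37.33 mm
mid-season: 1.02 × 6.26 × 50 = 319.26 mm
late-season: 0.61 × 5.65 × 45 = 155.09 mm
Seasonal total = 511.68 mm

512 mm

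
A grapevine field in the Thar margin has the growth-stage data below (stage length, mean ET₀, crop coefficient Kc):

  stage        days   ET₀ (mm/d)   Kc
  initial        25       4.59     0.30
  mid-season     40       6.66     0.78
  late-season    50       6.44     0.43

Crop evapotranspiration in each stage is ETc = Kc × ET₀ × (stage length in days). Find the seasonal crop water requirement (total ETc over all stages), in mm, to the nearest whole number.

381 mm

initial: 0.30 × 4.59 × 25 = 34.43 mm
mid-season: 0.78 × 6.66 × 40 = 207.79 mm
late-season: 0.43 × 6.44 × 50 = 138.46 mm
Seasonal total = 380.68 mm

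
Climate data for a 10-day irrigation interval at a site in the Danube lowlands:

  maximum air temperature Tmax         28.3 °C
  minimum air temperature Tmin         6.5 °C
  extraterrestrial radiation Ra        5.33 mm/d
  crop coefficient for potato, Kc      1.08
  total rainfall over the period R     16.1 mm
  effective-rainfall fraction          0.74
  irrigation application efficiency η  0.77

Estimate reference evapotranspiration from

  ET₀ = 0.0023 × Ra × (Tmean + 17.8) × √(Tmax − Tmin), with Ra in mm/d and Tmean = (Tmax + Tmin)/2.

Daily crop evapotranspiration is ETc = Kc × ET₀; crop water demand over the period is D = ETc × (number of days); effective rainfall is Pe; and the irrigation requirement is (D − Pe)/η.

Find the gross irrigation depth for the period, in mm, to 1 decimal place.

Tmean = (28.3 + 6.5)/2 = 17.40 °C
ET₀ = 0.0023 × 5.33 × (17.40 + 17.8) × √21.8 = 0.0023 × 5.33 × 35.20 × 4.6690 = 2.0148 mm/d
ETc = Kc × ET₀ = 1.08 × 2.0148 = 2.1760 mm/d
Crop demand D = ETc × 10 d = 2.1760 × 10 = 21.760 mm
Pe = 0.74 × 16.1 = 11.914 mm
D − Pe = 21.760 − 11.914 = 9.846 mm
Gross irrigation = 9.846 / 0.77 = 12.787 mm

12.8 mm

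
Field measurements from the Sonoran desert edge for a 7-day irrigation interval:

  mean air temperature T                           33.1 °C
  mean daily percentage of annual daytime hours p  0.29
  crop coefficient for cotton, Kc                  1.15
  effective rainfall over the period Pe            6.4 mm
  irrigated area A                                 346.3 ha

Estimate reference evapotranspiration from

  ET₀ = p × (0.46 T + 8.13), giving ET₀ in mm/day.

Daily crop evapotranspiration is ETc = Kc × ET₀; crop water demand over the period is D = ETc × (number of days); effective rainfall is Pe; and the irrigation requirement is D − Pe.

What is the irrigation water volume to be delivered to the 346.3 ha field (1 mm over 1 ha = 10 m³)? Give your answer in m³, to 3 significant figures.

167000 m³

ET₀ = 0.29 × (0.46 × 33.1 + 8.13) = 0.29 × 23.356 = 6.7732 mm/d
ETc = Kc × ET₀ = 1.15 × 6.7732 = 7.7892 mm/d
Crop demand D = ETc × 7 d = 7.7892 × 7 = 54.524 mm
D − Pe = 54.524 − 6.4 = 48.124 mm
Volume = 48.124 mm × 346.3 ha × 10 = 166653.4 m³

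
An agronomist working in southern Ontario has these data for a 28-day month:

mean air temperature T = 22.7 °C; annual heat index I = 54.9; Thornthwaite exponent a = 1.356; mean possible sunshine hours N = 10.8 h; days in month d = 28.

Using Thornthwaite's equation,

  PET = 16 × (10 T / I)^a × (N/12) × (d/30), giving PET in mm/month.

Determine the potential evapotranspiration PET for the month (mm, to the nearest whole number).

92 mm

10T/I = 10 × 22.7 / 54.9 = 4.1348
(10T/I)^a = 4.1348^1.356 = 6.8535
Uncorrected PET = 16 × 6.8535 = 109.656 mm
Correction = (N/12)(d/30) = (10.8/12)(28/30) = 0.8400
PET = 109.656 × 0.8400 = 92.111 mm/month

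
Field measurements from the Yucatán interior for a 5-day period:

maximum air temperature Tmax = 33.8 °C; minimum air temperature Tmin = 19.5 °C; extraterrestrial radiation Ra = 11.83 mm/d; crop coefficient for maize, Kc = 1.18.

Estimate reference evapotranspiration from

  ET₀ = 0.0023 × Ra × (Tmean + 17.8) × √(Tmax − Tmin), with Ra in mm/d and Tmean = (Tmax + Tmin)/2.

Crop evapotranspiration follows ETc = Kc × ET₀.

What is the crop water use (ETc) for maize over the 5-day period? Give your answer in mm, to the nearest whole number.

Tmean = (33.8 + 19.5)/2 = 26.65 °C
ET₀ = 0.0023 × 11.83 × (26.65 + 17.8) × √14.3 = 0.0023 × 11.83 × 44.45 × 3.7815 = 4.5735 mm/d
ETc = Kc × ET₀ = 1.18 × 4.5735 = 5.3967 mm/d
Over 5 days: 5.3967 × 5 = 26.984 mm

27 mm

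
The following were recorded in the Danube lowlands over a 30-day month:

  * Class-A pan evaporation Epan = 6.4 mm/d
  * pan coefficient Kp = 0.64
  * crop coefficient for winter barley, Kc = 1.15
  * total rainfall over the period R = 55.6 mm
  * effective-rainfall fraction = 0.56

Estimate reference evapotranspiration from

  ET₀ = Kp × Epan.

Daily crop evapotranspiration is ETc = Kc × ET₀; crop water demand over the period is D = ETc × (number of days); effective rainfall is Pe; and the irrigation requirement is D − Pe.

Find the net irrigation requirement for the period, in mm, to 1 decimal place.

ET₀ = 0.64 × 6.4 = 4.0960 mm/d
ETc = Kc × ET₀ = 1.15 × 4.0960 = 4.7104 mm/d
Crop demand D = ETc × 30 d = 4.7104 × 30 = 141.312 mm
Pe = 0.56 × 55.6 = 31.136 mm
D − Pe = 141.312 − 31.136 = 110.176 mm

110.2 mm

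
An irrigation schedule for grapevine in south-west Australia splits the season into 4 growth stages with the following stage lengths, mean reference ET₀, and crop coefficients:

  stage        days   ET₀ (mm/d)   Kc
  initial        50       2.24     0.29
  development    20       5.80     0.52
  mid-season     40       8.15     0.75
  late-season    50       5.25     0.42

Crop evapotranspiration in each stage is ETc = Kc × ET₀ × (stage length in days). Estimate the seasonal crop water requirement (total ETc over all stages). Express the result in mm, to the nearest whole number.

initial: 0.29 × 2.24 × 50 = 32.48 mm
development: 0.52 × 5.80 × 20 = 60.32 mm
mid-season: 0.75 × 8.15 × 40 = 244.50 mm
late-season: 0.42 × 5.25 × 50 = 110.25 mm
Seasonal total = 447.55 mm

448 mm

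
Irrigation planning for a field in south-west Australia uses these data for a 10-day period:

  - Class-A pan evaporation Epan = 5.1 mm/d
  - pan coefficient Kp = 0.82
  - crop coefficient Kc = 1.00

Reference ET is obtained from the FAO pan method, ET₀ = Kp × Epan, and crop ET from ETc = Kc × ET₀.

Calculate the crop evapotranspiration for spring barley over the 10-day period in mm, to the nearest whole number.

42 mm

ET₀ = 0.82 × 5.1 = 4.1820 mm/d
ETc = Kc × ET₀ = 1.00 × 4.1820 = 4.1820 mm/d
Over 10 days: 4.1820 × 10 = 41.820 mm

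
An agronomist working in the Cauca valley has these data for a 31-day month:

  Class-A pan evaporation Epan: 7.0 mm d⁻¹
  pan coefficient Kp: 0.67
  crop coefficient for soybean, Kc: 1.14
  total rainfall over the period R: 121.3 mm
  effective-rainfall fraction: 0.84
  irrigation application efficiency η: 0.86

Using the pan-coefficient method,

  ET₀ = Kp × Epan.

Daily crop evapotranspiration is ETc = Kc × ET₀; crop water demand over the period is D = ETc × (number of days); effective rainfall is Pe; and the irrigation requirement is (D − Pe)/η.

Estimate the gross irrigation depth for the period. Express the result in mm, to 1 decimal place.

ET₀ = 0.67 × 7.0 = 4.6900 mm/d
ETc = Kc × ET₀ = 1.14 × 4.6900 = 5.3466 mm/d
Crop demand D = ETc × 31 d = 5.3466 × 31 = 165.745 mm
Pe = 0.84 × 121.3 = 101.892 mm
D − Pe = 165.745 − 101.892 = 63.853 mm
Gross irrigation = 63.853 / 0.86 = 74.248 mm

74.2 mm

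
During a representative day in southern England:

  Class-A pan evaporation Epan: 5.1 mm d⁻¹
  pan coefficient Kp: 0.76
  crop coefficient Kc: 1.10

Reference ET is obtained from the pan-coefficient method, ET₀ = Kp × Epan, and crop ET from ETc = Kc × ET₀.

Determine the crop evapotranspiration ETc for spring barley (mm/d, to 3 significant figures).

ET₀ = 0.76 × 5.1 = 3.8760 mm/d
ETc = Kc × ET₀ = 1.10 × 3.8760 = 4.2636 mm/d

4.26 mm/d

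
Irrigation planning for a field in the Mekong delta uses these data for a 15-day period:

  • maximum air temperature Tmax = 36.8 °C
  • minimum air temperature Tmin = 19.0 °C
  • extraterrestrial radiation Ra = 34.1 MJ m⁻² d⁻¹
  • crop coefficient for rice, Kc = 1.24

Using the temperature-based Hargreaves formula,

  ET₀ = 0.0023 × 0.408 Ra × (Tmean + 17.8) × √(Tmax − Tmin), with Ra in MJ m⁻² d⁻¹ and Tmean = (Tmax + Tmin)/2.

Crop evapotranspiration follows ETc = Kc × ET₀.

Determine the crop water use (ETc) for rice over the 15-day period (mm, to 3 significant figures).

Tmean = (36.8 + 19.0)/2 = 27.90 °C
0.408 Ra = 0.408 × 34.1 = 13.9128 mm/d equivalent
ET₀ = 0.0023 × 13.9128 × (27.90 + 17.8) × √17.8 = 0.0023 × 13.9128 × 45.70 × 4.2190 = 6.1698 mm/d
ETc = Kc × ET₀ = 1.24 × 6.1698 = 7.6506 mm/d
Over 15 days: 7.6506 × 15 = 114.759 mm

115 mm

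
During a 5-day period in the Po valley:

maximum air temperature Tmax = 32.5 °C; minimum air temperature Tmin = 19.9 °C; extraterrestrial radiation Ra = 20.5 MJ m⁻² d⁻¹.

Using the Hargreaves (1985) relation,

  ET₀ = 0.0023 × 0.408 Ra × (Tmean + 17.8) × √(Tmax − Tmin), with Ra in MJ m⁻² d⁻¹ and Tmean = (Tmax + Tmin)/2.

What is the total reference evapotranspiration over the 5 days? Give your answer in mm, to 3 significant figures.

Tmean = (32.5 + 19.9)/2 = 26.20 °C
0.408 Ra = 0.408 × 20.5 = 8.3640 mm/d equivalent
ET₀ = 0.0023 × 8.3640 × (26.20 + 17.8) × √12.6 = 0.0023 × 8.3640 × 44.00 × 3.5496 = 3.0045 mm/d
Over 5 days: 3.0045 × 5 = 15.023 mm

15.0 mm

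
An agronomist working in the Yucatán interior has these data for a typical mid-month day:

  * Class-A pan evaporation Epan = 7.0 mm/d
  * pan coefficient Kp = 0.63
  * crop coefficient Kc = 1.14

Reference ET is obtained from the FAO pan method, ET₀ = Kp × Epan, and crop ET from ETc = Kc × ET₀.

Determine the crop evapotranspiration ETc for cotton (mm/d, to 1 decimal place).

ET₀ = 0.63 × 7.0 = 4.4100 mm/d
ETc = Kc × ET₀ = 1.14 × 4.4100 = 5.0274 mm/d

5.0 mm/d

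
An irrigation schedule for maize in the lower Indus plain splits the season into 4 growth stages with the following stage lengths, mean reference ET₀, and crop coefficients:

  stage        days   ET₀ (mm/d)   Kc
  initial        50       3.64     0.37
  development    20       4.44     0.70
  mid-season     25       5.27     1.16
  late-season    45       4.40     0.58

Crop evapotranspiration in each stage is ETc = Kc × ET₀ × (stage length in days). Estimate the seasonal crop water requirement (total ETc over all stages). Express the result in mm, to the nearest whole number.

initial: 0.37 × 3.64 × 50 = 67.34 mm
development: 0.70 × 4.44 × 20 = 62.16 mm
mid-season: 1.16 × 5.27 × 25 = 152.83 mm
late-season: 0.58 × 4.40 × 45 = 114.84 mm
Seasonal total = 397.17 mm

397 mm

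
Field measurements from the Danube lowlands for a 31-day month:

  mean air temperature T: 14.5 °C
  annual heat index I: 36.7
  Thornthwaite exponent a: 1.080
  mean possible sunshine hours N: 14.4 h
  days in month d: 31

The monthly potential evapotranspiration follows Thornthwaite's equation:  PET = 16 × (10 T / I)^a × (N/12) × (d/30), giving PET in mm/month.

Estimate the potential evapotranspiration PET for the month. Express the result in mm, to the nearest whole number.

87 mm

10T/I = 10 × 14.5 / 36.7 = 3.9510
(10T/I)^a = 3.9510^1.080 = 4.4101
Uncorrected PET = 16 × 4.4101 = 70.562 mm
Correction = (N/12)(d/30) = (14.4/12)(31/30) = 1.2400
PET = 70.562 × 1.2400 = 87.497 mm/month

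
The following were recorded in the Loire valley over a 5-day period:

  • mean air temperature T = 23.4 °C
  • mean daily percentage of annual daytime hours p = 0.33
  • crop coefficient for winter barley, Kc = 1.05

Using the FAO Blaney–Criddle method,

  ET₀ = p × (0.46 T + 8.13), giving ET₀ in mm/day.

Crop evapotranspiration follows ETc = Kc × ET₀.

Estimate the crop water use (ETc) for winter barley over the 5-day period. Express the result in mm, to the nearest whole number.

ET₀ = 0.33 × (0.46 × 23.4 + 8.13) = 0.33 × 18.894 = 6.2350 mm/d
ETc = Kc × ET₀ = 1.05 × 6.2350 = 6.5468 mm/d
Over 5 days: 6.5468 × 5 = 32.734 mm

33 mm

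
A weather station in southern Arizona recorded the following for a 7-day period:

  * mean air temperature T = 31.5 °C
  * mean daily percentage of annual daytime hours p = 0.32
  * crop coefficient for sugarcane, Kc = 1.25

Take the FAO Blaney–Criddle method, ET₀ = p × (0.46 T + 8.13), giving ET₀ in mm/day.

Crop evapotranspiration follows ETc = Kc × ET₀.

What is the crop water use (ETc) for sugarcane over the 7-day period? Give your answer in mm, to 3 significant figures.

63.3 mm

ET₀ = 0.32 × (0.46 × 31.5 + 8.13) = 0.32 × 22.620 = 7.2384 mm/d
ETc = Kc × ET₀ = 1.25 × 7.2384 = 9.0480 mm/d
Over 7 days: 9.0480 × 7 = 63.336 mm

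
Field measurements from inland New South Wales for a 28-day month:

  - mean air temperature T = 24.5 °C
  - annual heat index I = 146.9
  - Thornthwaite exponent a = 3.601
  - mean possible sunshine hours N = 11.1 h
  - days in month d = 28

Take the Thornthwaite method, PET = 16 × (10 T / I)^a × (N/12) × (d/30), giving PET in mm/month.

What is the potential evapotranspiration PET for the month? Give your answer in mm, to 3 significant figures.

87.1 mm

10T/I = 10 × 24.5 / 146.9 = 1.6678
(10T/I)^a = 1.6678^3.601 = 6.3087
Uncorrected PET = 16 × 6.3087 = 100.939 mm
Correction = (N/12)(d/30) = (11.1/12)(28/30) = 0.8633
PET = 100.939 × 0.8633 = 87.141 mm/month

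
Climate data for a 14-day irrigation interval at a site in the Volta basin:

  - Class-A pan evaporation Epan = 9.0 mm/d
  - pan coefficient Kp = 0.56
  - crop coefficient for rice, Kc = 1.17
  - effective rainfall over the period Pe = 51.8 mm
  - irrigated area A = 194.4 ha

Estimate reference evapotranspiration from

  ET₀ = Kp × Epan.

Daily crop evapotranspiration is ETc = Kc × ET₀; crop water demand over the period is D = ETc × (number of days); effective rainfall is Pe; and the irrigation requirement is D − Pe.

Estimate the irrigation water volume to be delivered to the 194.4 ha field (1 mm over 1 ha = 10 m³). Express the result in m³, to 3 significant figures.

59800 m³

ET₀ = 0.56 × 9.0 = 5.0400 mm/d
ETc = Kc × ET₀ = 1.17 × 5.0400 = 5.8968 mm/d
Crop demand D = ETc × 14 d = 5.8968 × 14 = 82.555 mm
D − Pe = 82.555 − 51.8 = 30.755 mm
Volume = 30.755 mm × 194.4 ha × 10 = 59787.7 m³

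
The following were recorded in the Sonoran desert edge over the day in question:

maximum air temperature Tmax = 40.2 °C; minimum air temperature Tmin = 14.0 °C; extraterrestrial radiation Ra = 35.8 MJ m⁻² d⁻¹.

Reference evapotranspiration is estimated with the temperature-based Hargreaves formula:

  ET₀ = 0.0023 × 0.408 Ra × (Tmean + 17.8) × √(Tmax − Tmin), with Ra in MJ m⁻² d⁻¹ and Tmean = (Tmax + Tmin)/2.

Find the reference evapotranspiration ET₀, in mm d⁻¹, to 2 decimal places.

7.72 mm d⁻¹

Tmean = (40.2 + 14.0)/2 = 27.10 °C
0.408 Ra = 0.408 × 35.8 = 14.6064 mm/d equivalent
ET₀ = 0.0023 × 14.6064 × (27.10 + 17.8) × √26.2 = 0.0023 × 14.6064 × 44.90 × 5.1186 = 7.7209 mm/d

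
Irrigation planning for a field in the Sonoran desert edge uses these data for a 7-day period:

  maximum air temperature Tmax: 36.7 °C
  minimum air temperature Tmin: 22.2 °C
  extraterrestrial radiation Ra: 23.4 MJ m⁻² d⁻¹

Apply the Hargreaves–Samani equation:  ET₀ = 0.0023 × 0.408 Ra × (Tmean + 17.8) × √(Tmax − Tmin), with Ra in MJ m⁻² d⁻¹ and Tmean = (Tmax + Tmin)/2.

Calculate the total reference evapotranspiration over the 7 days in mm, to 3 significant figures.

Tmean = (36.7 + 22.2)/2 = 29.45 °C
0.408 Ra = 0.408 × 23.4 = 9.5472 mm/d equivalent
ET₀ = 0.0023 × 9.5472 × (29.45 + 17.8) × √14.5 = 0.0023 × 9.5472 × 47.25 × 3.8079 = 3.9509 mm/d
Over 7 days: 3.9509 × 7 = 27.656 mm

27.7 mm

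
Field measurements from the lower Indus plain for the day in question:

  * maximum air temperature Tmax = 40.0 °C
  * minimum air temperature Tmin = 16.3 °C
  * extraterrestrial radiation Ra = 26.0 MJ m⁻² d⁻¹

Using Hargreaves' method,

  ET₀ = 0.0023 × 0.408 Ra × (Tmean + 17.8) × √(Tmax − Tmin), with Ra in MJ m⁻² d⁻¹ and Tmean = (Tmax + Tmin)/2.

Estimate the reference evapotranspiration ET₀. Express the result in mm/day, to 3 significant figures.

Tmean = (40.0 + 16.3)/2 = 28.15 °C
0.408 Ra = 0.408 × 26.0 = 10.6080 mm/d equivalent
ET₀ = 0.0023 × 10.6080 × (28.15 + 17.8) × √23.7 = 0.0023 × 10.6080 × 45.95 × 4.8683 = 5.4579 mm/d

5.46 mm/day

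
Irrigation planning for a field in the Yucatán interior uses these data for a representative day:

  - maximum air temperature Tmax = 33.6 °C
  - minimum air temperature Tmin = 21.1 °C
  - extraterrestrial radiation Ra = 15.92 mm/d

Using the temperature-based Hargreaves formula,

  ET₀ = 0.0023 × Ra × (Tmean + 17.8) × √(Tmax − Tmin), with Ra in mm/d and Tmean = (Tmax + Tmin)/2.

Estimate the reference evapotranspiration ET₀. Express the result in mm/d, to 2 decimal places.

Tmean = (33.6 + 21.1)/2 = 27.35 °C
ET₀ = 0.0023 × 15.92 × (27.35 + 17.8) × √12.5 = 0.0023 × 15.92 × 45.15 × 3.5355 = 5.8449 mm/d

5.84 mm/d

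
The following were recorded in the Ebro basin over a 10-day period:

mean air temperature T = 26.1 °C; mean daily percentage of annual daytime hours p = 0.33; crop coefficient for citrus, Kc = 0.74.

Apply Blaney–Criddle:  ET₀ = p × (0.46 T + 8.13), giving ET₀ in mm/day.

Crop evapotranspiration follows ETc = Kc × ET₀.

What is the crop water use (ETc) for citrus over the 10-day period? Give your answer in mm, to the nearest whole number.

49 mm

ET₀ = 0.33 × (0.46 × 26.1 + 8.13) = 0.33 × 20.136 = 6.6449 mm/d
ETc = Kc × ET₀ = 0.74 × 6.6449 = 4.9172 mm/d
Over 10 days: 4.9172 × 10 = 49.172 mm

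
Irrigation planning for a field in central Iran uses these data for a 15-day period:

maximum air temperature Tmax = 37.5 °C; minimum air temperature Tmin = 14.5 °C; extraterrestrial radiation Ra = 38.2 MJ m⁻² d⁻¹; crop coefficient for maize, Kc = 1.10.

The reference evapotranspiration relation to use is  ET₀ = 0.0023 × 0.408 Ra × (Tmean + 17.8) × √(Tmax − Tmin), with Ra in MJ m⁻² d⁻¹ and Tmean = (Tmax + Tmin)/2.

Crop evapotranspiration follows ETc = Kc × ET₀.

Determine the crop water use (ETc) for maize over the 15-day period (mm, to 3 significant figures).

124 mm

Tmean = (37.5 + 14.5)/2 = 26.00 °C
0.408 Ra = 0.408 × 38.2 = 15.5856 mm/d equivalent
ET₀ = 0.0023 × 15.5856 × (26.00 + 17.8) × √23.0 = 0.0023 × 15.5856 × 43.80 × 4.7958 = 7.5299 mm/d
ETc = Kc × ET₀ = 1.10 × 7.5299 = 8.2829 mm/d
Over 15 days: 8.2829 × 15 = 124.244 mm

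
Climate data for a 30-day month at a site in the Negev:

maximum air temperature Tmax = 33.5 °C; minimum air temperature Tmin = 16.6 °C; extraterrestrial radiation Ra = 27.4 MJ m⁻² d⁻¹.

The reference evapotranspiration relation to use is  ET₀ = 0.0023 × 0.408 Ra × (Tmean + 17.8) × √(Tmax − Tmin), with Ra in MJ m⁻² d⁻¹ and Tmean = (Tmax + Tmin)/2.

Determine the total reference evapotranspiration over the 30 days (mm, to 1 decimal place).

Tmean = (33.5 + 16.6)/2 = 25.05 °C
0.408 Ra = 0.408 × 27.4 = 11.1792 mm/d equivalent
ET₀ = 0.0023 × 11.1792 × (25.05 + 17.8) × √16.9 = 0.0023 × 11.1792 × 42.85 × 4.1110 = 4.5294 mm/d
Over 30 days: 4.5294 × 30 = 135.882 mm

135.9 mm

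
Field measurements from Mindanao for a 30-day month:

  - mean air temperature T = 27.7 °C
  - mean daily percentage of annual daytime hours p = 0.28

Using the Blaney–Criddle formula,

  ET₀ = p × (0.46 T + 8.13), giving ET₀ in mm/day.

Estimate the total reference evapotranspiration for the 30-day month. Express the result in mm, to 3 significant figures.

175 mm

ET₀ = 0.28 × (0.46 × 27.7 + 8.13) = 0.28 × 20.872 = 5.8442 mm/d
Monthly total = 5.8442 × 30 = 175.326 mm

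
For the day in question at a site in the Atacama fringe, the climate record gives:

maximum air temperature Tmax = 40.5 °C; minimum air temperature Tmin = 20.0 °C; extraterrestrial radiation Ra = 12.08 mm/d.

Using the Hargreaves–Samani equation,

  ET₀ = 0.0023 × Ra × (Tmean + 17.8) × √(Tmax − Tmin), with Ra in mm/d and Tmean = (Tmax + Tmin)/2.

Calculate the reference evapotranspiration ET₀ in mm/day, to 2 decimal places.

Tmean = (40.5 + 20.0)/2 = 30.25 °C
ET₀ = 0.0023 × 12.08 × (30.25 + 17.8) × √20.5 = 0.0023 × 12.08 × 48.05 × 4.5277 = 6.0446 mm/d

6.04 mm/day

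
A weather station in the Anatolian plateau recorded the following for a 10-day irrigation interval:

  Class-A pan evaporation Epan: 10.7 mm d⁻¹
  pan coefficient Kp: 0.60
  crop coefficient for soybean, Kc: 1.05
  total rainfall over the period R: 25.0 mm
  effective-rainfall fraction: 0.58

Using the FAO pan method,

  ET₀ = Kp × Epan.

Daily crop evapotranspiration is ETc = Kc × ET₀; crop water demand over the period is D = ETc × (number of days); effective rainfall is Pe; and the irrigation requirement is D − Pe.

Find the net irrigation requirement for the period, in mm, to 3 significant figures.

52.9 mm

ET₀ = 0.60 × 10.7 = 6.4200 mm/d
ETc = Kc × ET₀ = 1.05 × 6.4200 = 6.7410 mm/d
Crop demand D = ETc × 10 d = 6.7410 × 10 = 67.410 mm
Pe = 0.58 × 25.0 = 14.500 mm
D − Pe = 67.410 − 14.500 = 52.910 mm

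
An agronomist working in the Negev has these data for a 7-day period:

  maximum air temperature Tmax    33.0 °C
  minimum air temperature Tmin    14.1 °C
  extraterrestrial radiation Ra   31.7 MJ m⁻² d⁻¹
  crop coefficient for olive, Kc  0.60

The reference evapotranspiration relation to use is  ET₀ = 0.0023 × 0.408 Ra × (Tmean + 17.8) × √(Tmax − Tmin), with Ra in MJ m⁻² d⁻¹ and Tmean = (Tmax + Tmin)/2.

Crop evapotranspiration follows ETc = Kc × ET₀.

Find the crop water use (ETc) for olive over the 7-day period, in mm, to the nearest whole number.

22 mm

Tmean = (33.0 + 14.1)/2 = 23.55 °C
0.408 Ra = 0.408 × 31.7 = 12.9336 mm/d equivalent
ET₀ = 0.0023 × 12.9336 × (23.55 + 17.8) × √18.9 = 0.0023 × 12.9336 × 41.35 × 4.3474 = 5.3475 mm/d
ETc = Kc × ET₀ = 0.60 × 5.3475 = 3.2085 mm/d
Over 7 days: 3.2085 × 7 = 22.460 mm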